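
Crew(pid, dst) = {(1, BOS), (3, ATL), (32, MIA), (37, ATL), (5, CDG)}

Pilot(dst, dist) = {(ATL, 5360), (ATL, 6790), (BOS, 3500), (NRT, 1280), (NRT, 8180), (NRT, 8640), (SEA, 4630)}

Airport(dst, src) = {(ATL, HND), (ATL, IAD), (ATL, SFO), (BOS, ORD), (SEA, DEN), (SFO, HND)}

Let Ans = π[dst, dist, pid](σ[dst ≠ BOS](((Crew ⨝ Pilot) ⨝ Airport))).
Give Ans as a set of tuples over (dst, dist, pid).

Crew ⋈ Pilot (natural join on dst): {(1, BOS, 3500), (3, ATL, 5360), (3, ATL, 6790), (37, ATL, 5360), (37, ATL, 6790)}
(Crew ⨝ Pilot) ⋈ Airport (natural join on dst): {(1, BOS, 3500, ORD), (3, ATL, 5360, HND), (3, ATL, 5360, IAD), (3, ATL, 5360, SFO), (3, ATL, 6790, HND), (3, ATL, 6790, IAD), (3, ATL, 6790, SFO), (37, ATL, 5360, HND), (37, ATL, 5360, IAD), (37, ATL, 5360, SFO), (37, ATL, 6790, HND), (37, ATL, 6790, IAD), (37, ATL, 6790, SFO)}
Apply σ_{dst ≠ BOS}; surviving tuples: {(3, ATL, 5360, HND), (3, ATL, 5360, IAD), (3, ATL, 5360, SFO), (3, ATL, 6790, HND), (3, ATL, 6790, IAD), (3, ATL, 6790, SFO), (37, ATL, 5360, HND), (37, ATL, 5360, IAD), (37, ATL, 5360, SFO), (37, ATL, 6790, HND), (37, ATL, 6790, IAD), (37, ATL, 6790, SFO)}
Projecting to dst, dist, pid (8 duplicate(s) eliminated): {(ATL, 5360, 3), (ATL, 5360, 37), (ATL, 6790, 3), (ATL, 6790, 37)}

{(ATL, 5360, 3), (ATL, 5360, 37), (ATL, 6790, 3), (ATL, 6790, 37)}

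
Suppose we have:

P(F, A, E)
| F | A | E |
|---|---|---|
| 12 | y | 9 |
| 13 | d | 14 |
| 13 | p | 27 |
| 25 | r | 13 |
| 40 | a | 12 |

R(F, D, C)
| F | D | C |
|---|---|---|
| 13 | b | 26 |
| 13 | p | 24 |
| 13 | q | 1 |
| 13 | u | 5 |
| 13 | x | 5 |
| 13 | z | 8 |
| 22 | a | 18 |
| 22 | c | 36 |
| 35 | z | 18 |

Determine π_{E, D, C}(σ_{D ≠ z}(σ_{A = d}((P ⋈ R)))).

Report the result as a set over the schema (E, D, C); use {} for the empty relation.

{(14, b, 26), (14, p, 24), (14, q, 1), (14, u, 5), (14, x, 5)}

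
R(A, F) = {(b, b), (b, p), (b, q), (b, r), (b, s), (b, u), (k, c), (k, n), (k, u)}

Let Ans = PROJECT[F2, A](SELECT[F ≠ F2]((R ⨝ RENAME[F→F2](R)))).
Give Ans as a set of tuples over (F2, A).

ρ[F→F2]: schema becomes (A, F2); tuples unchanged.
Natural join on A: {(b, b, b), (b, b, p), (b, b, q), (b, b, r), (b, b, s), (b, b, u), (b, p, b), (b, p, p), (b, p, q), (b, p, r), (b, p, s), (b, p, u), (b, q, b), (b, q, p), (b, q, q), (b, q, r), (b, q, s), (b, q, u), (b, r, b), (b, r, p), (b, r, q), (b, r, r), (b, r, s), (b, r, u), (b, s, b), (b, s, p), (b, s, q), (b, s, r), (b, s, s), (b, s, u), (b, u, b), (b, u, p), (b, u, q), (b, u, r), (b, u, s), (b, u, u), (k, c, c), (k, c, n), (k, c, u), (k, n, c), (k, n, n), (k, n, u), (k, u, c), (k, u, n), (k, u, u)}
Apply σ_{F ≠ F2}; surviving tuples: {(b, b, p), (b, b, q), (b, b, r), (b, b, s), (b, b, u), (b, p, b), (b, p, q), (b, p, r), (b, p, s), (b, p, u), (b, q, b), (b, q, p), (b, q, r), (b, q, s), (b, q, u), (b, r, b), (b, r, p), (b, r, q), (b, r, s), (b, r, u), (b, s, b), (b, s, p), (b, s, q), (b, s, r), (b, s, u), (b, u, b), (b, u, p), (b, u, q), (b, u, r), (b, u, s), (k, c, n), (k, c, u), (k, n, c), (k, n, u), (k, u, c), (k, u, n)}
Projecting to F2, A (27 duplicate(s) eliminated): {(b, b), (c, k), (n, k), (p, b), (q, b), (r, b), (s, b), (u, b), (u, k)}

{(b, b), (c, k), (n, k), (p, b), (q, b), (r, b), (s, b), (u, b), (u, k)}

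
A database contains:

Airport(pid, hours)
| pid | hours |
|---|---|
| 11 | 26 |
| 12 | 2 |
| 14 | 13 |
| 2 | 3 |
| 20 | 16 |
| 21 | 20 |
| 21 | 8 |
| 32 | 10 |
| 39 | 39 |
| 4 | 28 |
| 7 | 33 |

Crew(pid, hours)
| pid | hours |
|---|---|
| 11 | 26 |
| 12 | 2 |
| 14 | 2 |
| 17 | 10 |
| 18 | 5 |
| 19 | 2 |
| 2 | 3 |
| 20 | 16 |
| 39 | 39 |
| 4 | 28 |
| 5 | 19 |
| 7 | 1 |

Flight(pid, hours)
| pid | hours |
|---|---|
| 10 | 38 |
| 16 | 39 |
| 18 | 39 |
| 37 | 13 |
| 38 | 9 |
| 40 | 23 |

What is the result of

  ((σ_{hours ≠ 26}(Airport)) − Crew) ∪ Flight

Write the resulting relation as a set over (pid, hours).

{(10, 38), (14, 13), (16, 39), (18, 39), (21, 20), (21, 8), (32, 10), (37, 13), (38, 9), (40, 23), (7, 33)}

Selection hours ≠ 26: {(12, 2), (14, 13), (2, 3), (20, 16), (21, 20), (21, 8), (32, 10), (39, 39), (4, 28), (7, 33)}
Difference: {(12, 2), (14, 13), (2, 3), (20, 16), (21, 20), (21, 8), (32, 10), (39, 39), (4, 28), (7, 33)} with {(11, 26), (12, 2), (14, 2), (17, 10), (18, 5), (19, 2), (2, 3), (20, 16), (39, 39), (4, 28), (5, 19), (7, 1)} → {(14, 13), (21, 20), (21, 8), (32, 10), (7, 33)}
Union: {(14, 13), (21, 20), (21, 8), (32, 10), (7, 33)} with {(10, 38), (16, 39), (18, 39), (37, 13), (38, 9), (40, 23)} → {(10, 38), (14, 13), (16, 39), (18, 39), (21, 20), (21, 8), (32, 10), (37, 13), (38, 9), (40, 23), (7, 33)}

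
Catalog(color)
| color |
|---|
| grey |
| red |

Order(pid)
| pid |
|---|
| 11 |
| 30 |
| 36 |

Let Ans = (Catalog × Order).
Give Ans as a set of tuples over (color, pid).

{(grey, 11), (grey, 30), (grey, 36), (red, 11), (red, 30), (red, 36)}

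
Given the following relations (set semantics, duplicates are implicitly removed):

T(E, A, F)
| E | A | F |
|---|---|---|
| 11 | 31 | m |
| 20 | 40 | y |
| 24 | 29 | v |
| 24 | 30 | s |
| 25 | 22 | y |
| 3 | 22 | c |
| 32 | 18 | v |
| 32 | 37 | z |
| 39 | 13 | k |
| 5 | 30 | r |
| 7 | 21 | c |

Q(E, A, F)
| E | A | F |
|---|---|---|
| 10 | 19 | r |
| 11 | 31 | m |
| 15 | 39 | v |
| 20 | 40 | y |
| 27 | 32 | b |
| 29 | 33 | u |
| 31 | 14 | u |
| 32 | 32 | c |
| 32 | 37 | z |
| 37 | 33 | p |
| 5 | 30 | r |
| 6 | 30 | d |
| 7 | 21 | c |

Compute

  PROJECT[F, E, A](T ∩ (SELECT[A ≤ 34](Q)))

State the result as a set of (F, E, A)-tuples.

Filtering on A ≤ 34 leaves {(10, 19, r), (11, 31, m), (27, 32, b), (29, 33, u), (31, 14, u), (32, 32, c), (37, 33, p), (5, 30, r), (6, 30, d), (7, 21, c)}.
Intersection: {(11, 31, m), (20, 40, y), (24, 29, v), (24, 30, s), (25, 22, y), (3, 22, c), (32, 18, v), (32, 37, z), (39, 13, k), (5, 30, r), (7, 21, c)} with {(10, 19, r), (11, 31, m), (27, 32, b), (29, 33, u), (31, 14, u), (32, 32, c), (37, 33, p), (5, 30, r), (6, 30, d), (7, 21, c)} → {(11, 31, m), (5, 30, r), (7, 21, c)}
Projecting to F, E, A: {(c, 7, 21), (m, 11, 31), (r, 5, 30)}

{(c, 7, 21), (m, 11, 31), (r, 5, 30)}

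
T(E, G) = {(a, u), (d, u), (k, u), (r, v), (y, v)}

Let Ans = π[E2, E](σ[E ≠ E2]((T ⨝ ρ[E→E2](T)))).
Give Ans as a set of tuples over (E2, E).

ρ[E→E2]: schema becomes (E2, G); tuples unchanged.
Joining T and ρ[E→E2](T) on G yields {(a, u, a), (a, u, d), (a, u, k), (d, u, a), (d, u, d), (d, u, k), (k, u, a), (k, u, d), (k, u, k), (r, v, r), (r, v, y), (y, v, r), (y, v, y)}.
Apply σ_{E ≠ E2}; surviving tuples: {(a, u, d), (a, u, k), (d, u, a), (d, u, k), (k, u, a), (k, u, d), (r, v, y), (y, v, r)}
π[E2, E]: project onto (E2, E) → {(a, d), (a, k), (d, a), (d, k), (k, a), (k, d), (r, y), (y, r)}

{(a, d), (a, k), (d, a), (d, k), (k, a), (k, d), (r, y), (y, r)}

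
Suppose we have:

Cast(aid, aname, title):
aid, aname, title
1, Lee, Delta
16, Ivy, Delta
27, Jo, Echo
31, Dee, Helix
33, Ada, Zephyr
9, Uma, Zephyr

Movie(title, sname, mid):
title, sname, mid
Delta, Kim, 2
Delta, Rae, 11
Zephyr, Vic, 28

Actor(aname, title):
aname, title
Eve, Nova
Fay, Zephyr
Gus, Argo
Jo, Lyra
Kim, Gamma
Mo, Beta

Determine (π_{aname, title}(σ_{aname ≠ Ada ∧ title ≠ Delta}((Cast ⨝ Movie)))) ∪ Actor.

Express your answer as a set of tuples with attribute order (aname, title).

Natural join on title: {(1, Lee, Delta, Kim, 2), (1, Lee, Delta, Rae, 11), (16, Ivy, Delta, Kim, 2), (16, Ivy, Delta, Rae, 11), (33, Ada, Zephyr, Vic, 28), (9, Uma, Zephyr, Vic, 28)}
Filtering on aname ≠ Ada ∧ title ≠ Delta leaves {(9, Uma, Zephyr, Vic, 28)}.
Projecting to aname, title: {(Uma, Zephyr)}
Taking the union: {(Eve, Nova), (Fay, Zephyr), (Gus, Argo), (Jo, Lyra), (Kim, Gamma), (Mo, Beta), (Uma, Zephyr)}

{(Eve, Nova), (Fay, Zephyr), (Gus, Argo), (Jo, Lyra), (Kim, Gamma), (Mo, Beta), (Uma, Zephyr)}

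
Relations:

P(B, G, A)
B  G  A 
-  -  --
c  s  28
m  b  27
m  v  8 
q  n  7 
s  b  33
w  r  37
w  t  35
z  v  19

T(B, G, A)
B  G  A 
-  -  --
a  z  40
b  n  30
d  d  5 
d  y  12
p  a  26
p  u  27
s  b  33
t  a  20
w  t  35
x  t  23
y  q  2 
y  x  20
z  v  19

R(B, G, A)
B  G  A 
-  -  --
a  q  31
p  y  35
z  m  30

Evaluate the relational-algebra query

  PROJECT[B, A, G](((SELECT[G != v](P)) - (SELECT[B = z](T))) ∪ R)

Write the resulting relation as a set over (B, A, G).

{(a, 31, q), (c, 28, s), (m, 27, b), (p, 35, y), (q, 7, n), (s, 33, b), (w, 35, t), (w, 37, r), (z, 30, m)}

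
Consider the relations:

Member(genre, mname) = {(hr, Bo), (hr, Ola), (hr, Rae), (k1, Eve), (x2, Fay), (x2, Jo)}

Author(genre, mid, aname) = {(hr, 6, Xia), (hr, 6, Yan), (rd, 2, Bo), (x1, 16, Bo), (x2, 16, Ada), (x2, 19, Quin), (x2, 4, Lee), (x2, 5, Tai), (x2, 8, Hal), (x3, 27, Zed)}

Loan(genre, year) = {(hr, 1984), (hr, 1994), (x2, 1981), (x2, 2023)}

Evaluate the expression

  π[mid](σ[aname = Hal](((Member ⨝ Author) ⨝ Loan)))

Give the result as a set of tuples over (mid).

{8}

Natural join on genre: {(hr, Bo, 6, Xia), (hr, Bo, 6, Yan), (hr, Ola, 6, Xia), (hr, Ola, 6, Yan), (hr, Rae, 6, Xia), (hr, Rae, 6, Yan), (x2, Fay, 16, Ada), (x2, Fay, 19, Quin), (x2, Fay, 4, Lee), (x2, Fay, 5, Tai), (x2, Fay, 8, Hal), (x2, Jo, 16, Ada), (x2, Jo, 19, Quin), (x2, Jo, 4, Lee), (x2, Jo, 5, Tai), (x2, Jo, 8, Hal)}
Natural join on genre: {(hr, Bo, 6, Xia, 1984), (hr, Bo, 6, Xia, 1994), (hr, Bo, 6, Yan, 1984), (hr, Bo, 6, Yan, 1994), (hr, Ola, 6, Xia, 1984), (hr, Ola, 6, Xia, 1994), (hr, Ola, 6, Yan, 1984), (hr, Ola, 6, Yan, 1994), (hr, Rae, 6, Xia, 1984), (hr, Rae, 6, Xia, 1994), (hr, Rae, 6, Yan, 1984), (hr, Rae, 6, Yan, 1994), (x2, Fay, 16, Ada, 1981), (x2, Fay, 16, Ada, 2023), (x2, Fay, 19, Quin, 1981), (x2, Fay, 19, Quin, 2023), (x2, Fay, 4, Lee, 1981), (x2, Fay, 4, Lee, 2023), (x2, Fay, 5, Tai, 1981), (x2, Fay, 5, Tai, 2023), (x2, Fay, 8, Hal, 1981), (x2, Fay, 8, Hal, 2023), (x2, Jo, 16, Ada, 1981), (x2, Jo, 16, Ada, 2023), (x2, Jo, 19, Quin, 1981), (x2, Jo, 19, Quin, 2023), (x2, Jo, 4, Lee, 1981), (x2, Jo, 4, Lee, 2023), (x2, Jo, 5, Tai, 1981), (x2, Jo, 5, Tai, 2023), (x2, Jo, 8, Hal, 1981), (x2, Jo, 8, Hal, 2023)}
Apply σ_{aname = Hal}; surviving tuples: {(x2, Fay, 8, Hal, 1981), (x2, Fay, 8, Hal, 2023), (x2, Jo, 8, Hal, 1981), (x2, Jo, 8, Hal, 2023)}
π_{mid} gives {8} (3 duplicate(s) eliminated).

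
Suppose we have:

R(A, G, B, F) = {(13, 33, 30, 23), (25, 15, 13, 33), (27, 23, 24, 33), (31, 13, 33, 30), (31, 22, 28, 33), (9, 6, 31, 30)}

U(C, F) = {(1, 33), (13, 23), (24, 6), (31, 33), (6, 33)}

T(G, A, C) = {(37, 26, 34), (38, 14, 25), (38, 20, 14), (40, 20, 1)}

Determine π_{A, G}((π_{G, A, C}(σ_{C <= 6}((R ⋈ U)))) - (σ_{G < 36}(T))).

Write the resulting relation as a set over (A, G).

Natural join on F: {(13, 33, 30, 23, 13), (25, 15, 13, 33, 1), (25, 15, 13, 33, 31), (25, 15, 13, 33, 6), (27, 23, 24, 33, 1), (27, 23, 24, 33, 31), (27, 23, 24, 33, 6), (31, 22, 28, 33, 1), (31, 22, 28, 33, 31), (31, 22, 28, 33, 6)}
Selection C <= 6: {(25, 15, 13, 33, 1), (25, 15, 13, 33, 6), (27, 23, 24, 33, 1), (27, 23, 24, 33, 6), (31, 22, 28, 33, 1), (31, 22, 28, 33, 6)}
π_{G, A, C} gives {(15, 25, 1), (15, 25, 6), (22, 31, 1), (22, 31, 6), (23, 27, 1), (23, 27, 6)}.
Selection G < 36: {}
Taking the difference: {(15, 25, 1), (15, 25, 6), (22, 31, 1), (22, 31, 6), (23, 27, 1), (23, 27, 6)}
π_{A, G} gives {(25, 15), (27, 23), (31, 22)} (3 duplicate(s) eliminated).

{(25, 15), (27, 23), (31, 22)}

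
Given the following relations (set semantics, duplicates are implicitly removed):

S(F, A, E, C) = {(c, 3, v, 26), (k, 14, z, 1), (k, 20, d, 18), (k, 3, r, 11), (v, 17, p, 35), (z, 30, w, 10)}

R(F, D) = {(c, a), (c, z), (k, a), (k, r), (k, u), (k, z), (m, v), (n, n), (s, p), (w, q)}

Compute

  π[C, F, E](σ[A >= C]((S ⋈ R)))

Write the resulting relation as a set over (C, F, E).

{(1, k, z), (18, k, d)}

S ⋈ R (natural join on F): {(c, 3, v, 26, a), (c, 3, v, 26, z), (k, 14, z, 1, a), (k, 14, z, 1, r), (k, 14, z, 1, u), (k, 14, z, 1, z), (k, 20, d, 18, a), (k, 20, d, 18, r), (k, 20, d, 18, u), (k, 20, d, 18, z), (k, 3, r, 11, a), (k, 3, r, 11, r), (k, 3, r, 11, u), (k, 3, r, 11, z)}
Apply σ_{A >= C}; surviving tuples: {(k, 14, z, 1, a), (k, 14, z, 1, r), (k, 14, z, 1, u), (k, 14, z, 1, z), (k, 20, d, 18, a), (k, 20, d, 18, r), (k, 20, d, 18, u), (k, 20, d, 18, z)}
π_{C, F, E} gives {(1, k, z), (18, k, d)} (6 duplicate(s) eliminated).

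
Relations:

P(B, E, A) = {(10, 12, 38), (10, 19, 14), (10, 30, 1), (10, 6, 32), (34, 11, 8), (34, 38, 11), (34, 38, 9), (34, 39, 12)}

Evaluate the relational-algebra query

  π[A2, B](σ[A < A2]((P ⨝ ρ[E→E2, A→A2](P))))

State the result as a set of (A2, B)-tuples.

{(11, 34), (12, 34), (14, 10), (32, 10), (38, 10), (9, 34)}

ρ[E→E2, A→A2]: schema becomes (B, E2, A2); tuples unchanged.
Joining P and ρ[E→E2, A→A2](P) on B yields {(10, 12, 38, 12, 38), (10, 12, 38, 19, 14), (10, 12, 38, 30, 1), (10, 12, 38, 6, 32), (10, 19, 14, 12, 38), (10, 19, 14, 19, 14), (10, 19, 14, 30, 1), (10, 19, 14, 6, 32), (10, 30, 1, 12, 38), (10, 30, 1, 19, 14), (10, 30, 1, 30, 1), (10, 30, 1, 6, 32), (10, 6, 32, 12, 38), (10, 6, 32, 19, 14), (10, 6, 32, 30, 1), (10, 6, 32, 6, 32), (34, 11, 8, 11, 8), (34, 11, 8, 38, 11), (34, 11, 8, 38, 9), (34, 11, 8, 39, 12), (34, 38, 11, 11, 8), (34, 38, 11, 38, 11), (34, 38, 11, 38, 9), (34, 38, 11, 39, 12), (34, 38, 9, 11, 8), (34, 38, 9, 38, 11), (34, 38, 9, 38, 9), (34, 38, 9, 39, 12), (34, 39, 12, 11, 8), (34, 39, 12, 38, 11), (34, 39, 12, 38, 9), (34, 39, 12, 39, 12)}.
Filtering on A < A2 leaves {(10, 19, 14, 12, 38), (10, 19, 14, 6, 32), (10, 30, 1, 12, 38), (10, 30, 1, 19, 14), (10, 30, 1, 6, 32), (10, 6, 32, 12, 38), (34, 11, 8, 38, 11), (34, 11, 8, 38, 9), (34, 11, 8, 39, 12), (34, 38, 11, 39, 12), (34, 38, 9, 38, 11), (34, 38, 9, 39, 12)}.
Projecting to A2, B (6 duplicate(s) eliminated): {(11, 34), (12, 34), (14, 10), (32, 10), (38, 10), (9, 34)}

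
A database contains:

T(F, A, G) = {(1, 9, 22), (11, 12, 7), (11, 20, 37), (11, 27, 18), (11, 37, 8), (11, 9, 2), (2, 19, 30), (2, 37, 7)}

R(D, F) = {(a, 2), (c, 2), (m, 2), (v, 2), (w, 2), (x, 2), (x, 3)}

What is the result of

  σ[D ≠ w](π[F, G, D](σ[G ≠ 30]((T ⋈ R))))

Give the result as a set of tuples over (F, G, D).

{(2, 7, a), (2, 7, c), (2, 7, m), (2, 7, v), (2, 7, x)}

T ⋈ R (natural join on F): {(2, 19, 30, a), (2, 19, 30, c), (2, 19, 30, m), (2, 19, 30, v), (2, 19, 30, w), (2, 19, 30, x), (2, 37, 7, a), (2, 37, 7, c), (2, 37, 7, m), (2, 37, 7, v), (2, 37, 7, w), (2, 37, 7, x)}
σ[G ≠ 30]: keep tuples satisfying G ≠ 30 → {(2, 37, 7, a), (2, 37, 7, c), (2, 37, 7, m), (2, 37, 7, v), (2, 37, 7, w), (2, 37, 7, x)}
π[F, G, D]: project onto (F, G, D) → {(2, 7, a), (2, 7, c), (2, 7, m), (2, 7, v), (2, 7, w), (2, 7, x)}
σ[D ≠ w]: keep tuples satisfying D ≠ w → {(2, 7, a), (2, 7, c), (2, 7, m), (2, 7, v), (2, 7, x)}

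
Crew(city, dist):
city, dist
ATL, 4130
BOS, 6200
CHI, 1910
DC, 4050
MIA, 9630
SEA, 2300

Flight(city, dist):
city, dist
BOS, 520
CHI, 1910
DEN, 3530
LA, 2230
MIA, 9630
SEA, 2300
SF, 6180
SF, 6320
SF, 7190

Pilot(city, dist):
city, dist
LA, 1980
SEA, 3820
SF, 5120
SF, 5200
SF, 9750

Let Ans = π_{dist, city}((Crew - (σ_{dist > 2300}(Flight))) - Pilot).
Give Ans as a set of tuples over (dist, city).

{(1910, CHI), (2300, SEA), (4050, DC), (4130, ATL), (6200, BOS)}

Apply σ_{dist > 2300}; surviving tuples: {(DEN, 3530), (MIA, 9630), (SF, 6180), (SF, 6320), (SF, 7190)}
Difference: {(ATL, 4130), (BOS, 6200), (CHI, 1910), (DC, 4050), (MIA, 9630), (SEA, 2300)} with {(DEN, 3530), (MIA, 9630), (SF, 6180), (SF, 6320), (SF, 7190)} → {(ATL, 4130), (BOS, 6200), (CHI, 1910), (DC, 4050), (SEA, 2300)}
Difference: {(ATL, 4130), (BOS, 6200), (CHI, 1910), (DC, 4050), (SEA, 2300)} with {(LA, 1980), (SEA, 3820), (SF, 5120), (SF, 5200), (SF, 9750)} → {(ATL, 4130), (BOS, 6200), (CHI, 1910), (DC, 4050), (SEA, 2300)}
Keep only column(s) dist, city: {(1910, CHI), (2300, SEA), (4050, DC), (4130, ATL), (6200, BOS)}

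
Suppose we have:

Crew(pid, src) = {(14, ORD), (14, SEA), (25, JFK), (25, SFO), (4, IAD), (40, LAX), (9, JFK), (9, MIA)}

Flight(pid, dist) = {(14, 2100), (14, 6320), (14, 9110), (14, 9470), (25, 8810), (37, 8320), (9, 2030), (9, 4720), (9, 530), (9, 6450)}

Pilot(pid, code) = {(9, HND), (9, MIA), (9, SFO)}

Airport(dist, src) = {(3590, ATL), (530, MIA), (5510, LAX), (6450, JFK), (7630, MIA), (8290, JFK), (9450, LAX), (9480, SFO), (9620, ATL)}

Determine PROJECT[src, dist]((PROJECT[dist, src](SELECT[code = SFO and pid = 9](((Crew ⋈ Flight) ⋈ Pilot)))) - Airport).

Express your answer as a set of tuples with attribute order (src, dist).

Natural join on pid: {(14, ORD, 2100), (14, ORD, 6320), (14, ORD, 9110), (14, ORD, 9470), (14, SEA, 2100), (14, SEA, 6320), (14, SEA, 9110), (14, SEA, 9470), (25, JFK, 8810), (25, SFO, 8810), (9, JFK, 2030), (9, JFK, 4720), (9, JFK, 530), (9, JFK, 6450), (9, MIA, 2030), (9, MIA, 4720), (9, MIA, 530), (9, MIA, 6450)}
Natural join on pid: {(9, JFK, 2030, HND), (9, JFK, 2030, MIA), (9, JFK, 2030, SFO), (9, JFK, 4720, HND), (9, JFK, 4720, MIA), (9, JFK, 4720, SFO), (9, JFK, 530, HND), (9, JFK, 530, MIA), (9, JFK, 530, SFO), (9, JFK, 6450, HND), (9, JFK, 6450, MIA), (9, JFK, 6450, SFO), (9, MIA, 2030, HND), (9, MIA, 2030, MIA), (9, MIA, 2030, SFO), (9, MIA, 4720, HND), (9, MIA, 4720, MIA), (9, MIA, 4720, SFO), (9, MIA, 530, HND), (9, MIA, 530, MIA), (9, MIA, 530, SFO), (9, MIA, 6450, HND), (9, MIA, 6450, MIA), (9, MIA, 6450, SFO)}
Selection code = SFO and pid = 9: {(9, JFK, 2030, SFO), (9, JFK, 4720, SFO), (9, JFK, 530, SFO), (9, JFK, 6450, SFO), (9, MIA, 2030, SFO), (9, MIA, 4720, SFO), (9, MIA, 530, SFO), (9, MIA, 6450, SFO)}
Keep only column(s) dist, src: {(2030, JFK), (2030, MIA), (4720, JFK), (4720, MIA), (530, JFK), (530, MIA), (6450, JFK), (6450, MIA)}
Taking the difference: {(2030, JFK), (2030, MIA), (4720, JFK), (4720, MIA), (530, JFK), (6450, MIA)}
Keep only column(s) src, dist: {(JFK, 2030), (JFK, 4720), (JFK, 530), (MIA, 2030), (MIA, 4720), (MIA, 6450)}

{(JFK, 2030), (JFK, 4720), (JFK, 530), (MIA, 2030), (MIA, 4720), (MIA, 6450)}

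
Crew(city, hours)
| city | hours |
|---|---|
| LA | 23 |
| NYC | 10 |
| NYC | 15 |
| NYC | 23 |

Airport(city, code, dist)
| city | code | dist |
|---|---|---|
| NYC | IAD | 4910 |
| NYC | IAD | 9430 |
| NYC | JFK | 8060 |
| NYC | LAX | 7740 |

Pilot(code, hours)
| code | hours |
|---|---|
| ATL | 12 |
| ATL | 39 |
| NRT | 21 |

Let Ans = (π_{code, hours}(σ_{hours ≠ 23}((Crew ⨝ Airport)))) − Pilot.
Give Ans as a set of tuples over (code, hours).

Joining Crew and Airport on city yields {(NYC, 10, IAD, 4910), (NYC, 10, IAD, 9430), (NYC, 10, JFK, 8060), (NYC, 10, LAX, 7740), (NYC, 15, IAD, 4910), (NYC, 15, IAD, 9430), (NYC, 15, JFK, 8060), (NYC, 15, LAX, 7740), (NYC, 23, IAD, 4910), (NYC, 23, IAD, 9430), (NYC, 23, JFK, 8060), (NYC, 23, LAX, 7740)}.
σ[hours ≠ 23]: keep tuples satisfying hours ≠ 23 → {(NYC, 10, IAD, 4910), (NYC, 10, IAD, 9430), (NYC, 10, JFK, 8060), (NYC, 10, LAX, 7740), (NYC, 15, IAD, 4910), (NYC, 15, IAD, 9430), (NYC, 15, JFK, 8060), (NYC, 15, LAX, 7740)}
Projecting to code, hours (2 duplicate(s) eliminated): {(IAD, 10), (IAD, 15), (JFK, 10), (JFK, 15), (LAX, 10), (LAX, 15)}
Taking the difference: {(IAD, 10), (IAD, 15), (JFK, 10), (JFK, 15), (LAX, 10), (LAX, 15)}

{(IAD, 10), (IAD, 15), (JFK, 10), (JFK, 15), (LAX, 10), (LAX, 15)}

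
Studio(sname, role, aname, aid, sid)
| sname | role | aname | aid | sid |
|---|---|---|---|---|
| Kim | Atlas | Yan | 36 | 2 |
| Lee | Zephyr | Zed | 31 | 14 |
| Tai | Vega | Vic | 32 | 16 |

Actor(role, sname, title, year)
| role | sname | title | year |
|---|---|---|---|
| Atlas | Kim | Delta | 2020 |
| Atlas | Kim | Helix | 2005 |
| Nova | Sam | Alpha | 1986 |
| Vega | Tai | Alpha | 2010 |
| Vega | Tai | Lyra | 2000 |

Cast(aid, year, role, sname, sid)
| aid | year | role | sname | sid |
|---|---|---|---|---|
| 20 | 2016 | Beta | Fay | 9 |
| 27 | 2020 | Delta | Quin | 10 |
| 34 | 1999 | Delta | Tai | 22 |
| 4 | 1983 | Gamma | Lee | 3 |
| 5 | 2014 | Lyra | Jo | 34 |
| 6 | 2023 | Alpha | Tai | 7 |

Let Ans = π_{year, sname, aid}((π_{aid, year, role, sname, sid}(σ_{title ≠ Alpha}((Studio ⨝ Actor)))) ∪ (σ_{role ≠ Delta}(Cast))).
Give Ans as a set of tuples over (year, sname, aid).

{(1983, Lee, 4), (2000, Tai, 32), (2005, Kim, 36), (2014, Jo, 5), (2016, Fay, 20), (2020, Kim, 36), (2023, Tai, 6)}

Joining Studio and Actor on sname, role yields {(Kim, Atlas, Yan, 36, 2, Delta, 2020), (Kim, Atlas, Yan, 36, 2, Helix, 2005), (Tai, Vega, Vic, 32, 16, Alpha, 2010), (Tai, Vega, Vic, 32, 16, Lyra, 2000)}.
σ[title ≠ Alpha]: keep tuples satisfying title ≠ Alpha → {(Kim, Atlas, Yan, 36, 2, Delta, 2020), (Kim, Atlas, Yan, 36, 2, Helix, 2005), (Tai, Vega, Vic, 32, 16, Lyra, 2000)}
π[aid, year, role, sname, sid]: project onto (aid, year, role, sname, sid) → {(32, 2000, Vega, Tai, 16), (36, 2005, Atlas, Kim, 2), (36, 2020, Atlas, Kim, 2)}
σ[role ≠ Delta]: keep tuples satisfying role ≠ Delta → {(20, 2016, Beta, Fay, 9), (4, 1983, Gamma, Lee, 3), (5, 2014, Lyra, Jo, 34), (6, 2023, Alpha, Tai, 7)}
Union: {(32, 2000, Vega, Tai, 16), (36, 2005, Atlas, Kim, 2), (36, 2020, Atlas, Kim, 2)} with {(20, 2016, Beta, Fay, 9), (4, 1983, Gamma, Lee, 3), (5, 2014, Lyra, Jo, 34), (6, 2023, Alpha, Tai, 7)} → {(20, 2016, Beta, Fay, 9), (32, 2000, Vega, Tai, 16), (36, 2005, Atlas, Kim, 2), (36, 2020, Atlas, Kim, 2), (4, 1983, Gamma, Lee, 3), (5, 2014, Lyra, Jo, 34), (6, 2023, Alpha, Tai, 7)}
π[year, sname, aid]: project onto (year, sname, aid) → {(1983, Lee, 4), (2000, Tai, 32), (2005, Kim, 36), (2014, Jo, 5), (2016, Fay, 20), (2020, Kim, 36), (2023, Tai, 6)}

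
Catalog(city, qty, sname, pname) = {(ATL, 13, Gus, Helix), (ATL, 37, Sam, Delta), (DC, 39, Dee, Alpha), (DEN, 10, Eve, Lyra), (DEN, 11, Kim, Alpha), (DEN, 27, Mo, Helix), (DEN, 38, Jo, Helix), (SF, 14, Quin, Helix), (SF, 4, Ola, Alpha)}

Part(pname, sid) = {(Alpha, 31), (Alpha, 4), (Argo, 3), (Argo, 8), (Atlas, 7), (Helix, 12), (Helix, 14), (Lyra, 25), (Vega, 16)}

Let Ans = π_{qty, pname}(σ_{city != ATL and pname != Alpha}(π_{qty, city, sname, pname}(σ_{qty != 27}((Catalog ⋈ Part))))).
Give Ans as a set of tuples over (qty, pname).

{(10, Lyra), (14, Helix), (38, Helix)}

Natural join on pname: {(ATL, 13, Gus, Helix, 12), (ATL, 13, Gus, Helix, 14), (DC, 39, Dee, Alpha, 31), (DC, 39, Dee, Alpha, 4), (DEN, 10, Eve, Lyra, 25), (DEN, 11, Kim, Alpha, 31), (DEN, 11, Kim, Alpha, 4), (DEN, 27, Mo, Helix, 12), (DEN, 27, Mo, Helix, 14), (DEN, 38, Jo, Helix, 12), (DEN, 38, Jo, Helix, 14), (SF, 14, Quin, Helix, 12), (SF, 14, Quin, Helix, 14), (SF, 4, Ola, Alpha, 31), (SF, 4, Ola, Alpha, 4)}
σ[qty != 27]: keep tuples satisfying qty != 27 → {(ATL, 13, Gus, Helix, 12), (ATL, 13, Gus, Helix, 14), (DC, 39, Dee, Alpha, 31), (DC, 39, Dee, Alpha, 4), (DEN, 10, Eve, Lyra, 25), (DEN, 11, Kim, Alpha, 31), (DEN, 11, Kim, Alpha, 4), (DEN, 38, Jo, Helix, 12), (DEN, 38, Jo, Helix, 14), (SF, 14, Quin, Helix, 12), (SF, 14, Quin, Helix, 14), (SF, 4, Ola, Alpha, 31), (SF, 4, Ola, Alpha, 4)}
Projecting to qty, city, sname, pname (6 duplicate(s) eliminated): {(10, DEN, Eve, Lyra), (11, DEN, Kim, Alpha), (13, ATL, Gus, Helix), (14, SF, Quin, Helix), (38, DEN, Jo, Helix), (39, DC, Dee, Alpha), (4, SF, Ola, Alpha)}
σ[city != ATL and pname != Alpha]: keep tuples satisfying city != ATL and pname != Alpha → {(10, DEN, Eve, Lyra), (14, SF, Quin, Helix), (38, DEN, Jo, Helix)}
Projecting to qty, pname: {(10, Lyra), (14, Helix), (38, Helix)}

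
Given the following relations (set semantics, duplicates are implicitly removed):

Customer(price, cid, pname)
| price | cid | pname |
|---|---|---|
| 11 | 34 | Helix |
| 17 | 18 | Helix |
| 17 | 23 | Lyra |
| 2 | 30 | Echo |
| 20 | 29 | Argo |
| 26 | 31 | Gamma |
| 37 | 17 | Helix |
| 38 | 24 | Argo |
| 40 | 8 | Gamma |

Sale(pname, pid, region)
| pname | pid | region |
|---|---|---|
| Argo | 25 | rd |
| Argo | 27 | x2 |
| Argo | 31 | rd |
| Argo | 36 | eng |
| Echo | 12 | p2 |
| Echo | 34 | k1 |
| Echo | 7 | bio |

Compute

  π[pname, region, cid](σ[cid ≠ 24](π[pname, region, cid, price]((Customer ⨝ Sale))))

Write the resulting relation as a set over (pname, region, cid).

{(Argo, eng, 29), (Argo, rd, 29), (Argo, x2, 29), (Echo, bio, 30), (Echo, k1, 30), (Echo, p2, 30)}

Joining Customer and Sale on pname yields {(2, 30, Echo, 12, p2), (2, 30, Echo, 34, k1), (2, 30, Echo, 7, bio), (20, 29, Argo, 25, rd), (20, 29, Argo, 27, x2), (20, 29, Argo, 31, rd), (20, 29, Argo, 36, eng), (38, 24, Argo, 25, rd), (38, 24, Argo, 27, x2), (38, 24, Argo, 31, rd), (38, 24, Argo, 36, eng)}.
π[pname, region, cid, price]: project onto (pname, region, cid, price) (2 duplicate(s) eliminated) → {(Argo, eng, 24, 38), (Argo, eng, 29, 20), (Argo, rd, 24, 38), (Argo, rd, 29, 20), (Argo, x2, 24, 38), (Argo, x2, 29, 20), (Echo, bio, 30, 2), (Echo, k1, 30, 2), (Echo, p2, 30, 2)}
σ[cid ≠ 24]: keep tuples satisfying cid ≠ 24 → {(Argo, eng, 29, 20), (Argo, rd, 29, 20), (Argo, x2, 29, 20), (Echo, bio, 30, 2), (Echo, k1, 30, 2), (Echo, p2, 30, 2)}
π[pname, region, cid]: project onto (pname, region, cid) → {(Argo, eng, 29), (Argo, rd, 29), (Argo, x2, 29), (Echo, bio, 30), (Echo, k1, 30), (Echo, p2, 30)}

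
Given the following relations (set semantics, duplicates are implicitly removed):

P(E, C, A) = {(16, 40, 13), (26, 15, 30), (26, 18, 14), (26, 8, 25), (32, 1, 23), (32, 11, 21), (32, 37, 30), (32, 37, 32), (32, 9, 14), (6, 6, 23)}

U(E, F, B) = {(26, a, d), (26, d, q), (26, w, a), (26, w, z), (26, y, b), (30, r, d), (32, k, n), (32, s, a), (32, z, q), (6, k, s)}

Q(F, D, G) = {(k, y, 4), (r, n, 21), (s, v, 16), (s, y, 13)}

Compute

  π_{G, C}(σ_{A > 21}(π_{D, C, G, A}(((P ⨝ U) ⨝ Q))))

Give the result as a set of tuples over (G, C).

P ⋈ U (natural join on E): {(26, 15, 30, a, d), (26, 15, 30, d, q), (26, 15, 30, w, a), (26, 15, 30, w, z), (26, 15, 30, y, b), (26, 18, 14, a, d), (26, 18, 14, d, q), (26, 18, 14, w, a), (26, 18, 14, w, z), (26, 18, 14, y, b), (26, 8, 25, a, d), (26, 8, 25, d, q), (26, 8, 25, w, a), (26, 8, 25, w, z), (26, 8, 25, y, b), (32, 1, 23, k, n), (32, 1, 23, s, a), (32, 1, 23, z, q), (32, 11, 21, k, n), (32, 11, 21, s, a), (32, 11, 21, z, q), (32, 37, 30, k, n), (32, 37, 30, s, a), (32, 37, 30, z, q), (32, 37, 32, k, n), (32, 37, 32, s, a), (32, 37, 32, z, q), (32, 9, 14, k, n), (32, 9, 14, s, a), (32, 9, 14, z, q), (6, 6, 23, k, s)}
(P ⨝ U) ⋈ Q (natural join on F): {(32, 1, 23, k, n, y, 4), (32, 1, 23, s, a, v, 16), (32, 1, 23, s, a, y, 13), (32, 11, 21, k, n, y, 4), (32, 11, 21, s, a, v, 16), (32, 11, 21, s, a, y, 13), (32, 37, 30, k, n, y, 4), (32, 37, 30, s, a, v, 16), (32, 37, 30, s, a, y, 13), (32, 37, 32, k, n, y, 4), (32, 37, 32, s, a, v, 16), (32, 37, 32, s, a, y, 13), (32, 9, 14, k, n, y, 4), (32, 9, 14, s, a, v, 16), (32, 9, 14, s, a, y, 13), (6, 6, 23, k, s, y, 4)}
π_{D, C, G, A} gives {(v, 1, 16, 23), (v, 11, 16, 21), (v, 37, 16, 30), (v, 37, 16, 32), (v, 9, 16, 14), (y, 1, 13, 23), (y, 1, 4, 23), (y, 11, 13, 21), (y, 11, 4, 21), (y, 37, 13, 30), (y, 37, 13, 32), (y, 37, 4, 30), (y, 37, 4, 32), (y, 6, 4, 23), (y, 9, 13, 14), (y, 9, 4, 14)}.
σ[A > 21]: keep tuples satisfying A > 21 → {(v, 1, 16, 23), (v, 37, 16, 30), (v, 37, 16, 32), (y, 1, 13, 23), (y, 1, 4, 23), (y, 37, 13, 30), (y, 37, 13, 32), (y, 37, 4, 30), (y, 37, 4, 32), (y, 6, 4, 23)}
π_{G, C} gives {(13, 1), (13, 37), (16, 1), (16, 37), (4, 1), (4, 37), (4, 6)} (3 duplicate(s) eliminated).

{(13, 1), (13, 37), (16, 1), (16, 37), (4, 1), (4, 37), (4, 6)}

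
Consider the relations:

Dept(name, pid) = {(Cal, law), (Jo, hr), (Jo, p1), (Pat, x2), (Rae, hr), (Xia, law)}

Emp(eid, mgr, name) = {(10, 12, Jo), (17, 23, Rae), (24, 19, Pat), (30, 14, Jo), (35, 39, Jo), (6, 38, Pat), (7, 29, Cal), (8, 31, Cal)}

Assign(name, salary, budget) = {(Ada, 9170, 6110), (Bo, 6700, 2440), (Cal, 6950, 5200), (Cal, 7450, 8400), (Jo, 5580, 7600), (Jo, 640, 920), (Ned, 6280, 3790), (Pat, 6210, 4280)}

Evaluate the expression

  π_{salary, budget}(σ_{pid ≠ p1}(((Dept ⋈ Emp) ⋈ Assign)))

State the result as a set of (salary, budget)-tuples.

Joining Dept and Emp on name yields {(Cal, law, 7, 29), (Cal, law, 8, 31), (Jo, hr, 10, 12), (Jo, hr, 30, 14), (Jo, hr, 35, 39), (Jo, p1, 10, 12), (Jo, p1, 30, 14), (Jo, p1, 35, 39), (Pat, x2, 24, 19), (Pat, x2, 6, 38), (Rae, hr, 17, 23)}.
Joining (Dept ⋈ Emp) and Assign on name yields {(Cal, law, 7, 29, 6950, 5200), (Cal, law, 7, 29, 7450, 8400), (Cal, law, 8, 31, 6950, 5200), (Cal, law, 8, 31, 7450, 8400), (Jo, hr, 10, 12, 5580, 7600), (Jo, hr, 10, 12, 640, 920), (Jo, hr, 30, 14, 5580, 7600), (Jo, hr, 30, 14, 640, 920), (Jo, hr, 35, 39, 5580, 7600), (Jo, hr, 35, 39, 640, 920), (Jo, p1, 10, 12, 5580, 7600), (Jo, p1, 10, 12, 640, 920), (Jo, p1, 30, 14, 5580, 7600), (Jo, p1, 30, 14, 640, 920), (Jo, p1, 35, 39, 5580, 7600), (Jo, p1, 35, 39, 640, 920), (Pat, x2, 24, 19, 6210, 4280), (Pat, x2, 6, 38, 6210, 4280)}.
Apply σ_{pid ≠ p1}; surviving tuples: {(Cal, law, 7, 29, 6950, 5200), (Cal, law, 7, 29, 7450, 8400), (Cal, law, 8, 31, 6950, 5200), (Cal, law, 8, 31, 7450, 8400), (Jo, hr, 10, 12, 5580, 7600), (Jo, hr, 10, 12, 640, 920), (Jo, hr, 30, 14, 5580, 7600), (Jo, hr, 30, 14, 640, 920), (Jo, hr, 35, 39, 5580, 7600), (Jo, hr, 35, 39, 640, 920), (Pat, x2, 24, 19, 6210, 4280), (Pat, x2, 6, 38, 6210, 4280)}
π_{salary, budget} gives {(5580, 7600), (6210, 4280), (640, 920), (6950, 5200), (7450, 8400)} (7 duplicate(s) eliminated).

{(5580, 7600), (6210, 4280), (640, 920), (6950, 5200), (7450, 8400)}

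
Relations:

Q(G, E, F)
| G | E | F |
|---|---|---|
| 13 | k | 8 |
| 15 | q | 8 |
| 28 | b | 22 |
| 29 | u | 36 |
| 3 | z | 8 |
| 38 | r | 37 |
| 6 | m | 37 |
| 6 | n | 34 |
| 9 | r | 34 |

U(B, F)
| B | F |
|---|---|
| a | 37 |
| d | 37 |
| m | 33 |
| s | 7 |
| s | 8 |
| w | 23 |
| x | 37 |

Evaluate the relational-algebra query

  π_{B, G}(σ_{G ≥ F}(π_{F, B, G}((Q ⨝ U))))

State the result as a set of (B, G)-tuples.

{(a, 38), (d, 38), (s, 13), (s, 15), (x, 38)}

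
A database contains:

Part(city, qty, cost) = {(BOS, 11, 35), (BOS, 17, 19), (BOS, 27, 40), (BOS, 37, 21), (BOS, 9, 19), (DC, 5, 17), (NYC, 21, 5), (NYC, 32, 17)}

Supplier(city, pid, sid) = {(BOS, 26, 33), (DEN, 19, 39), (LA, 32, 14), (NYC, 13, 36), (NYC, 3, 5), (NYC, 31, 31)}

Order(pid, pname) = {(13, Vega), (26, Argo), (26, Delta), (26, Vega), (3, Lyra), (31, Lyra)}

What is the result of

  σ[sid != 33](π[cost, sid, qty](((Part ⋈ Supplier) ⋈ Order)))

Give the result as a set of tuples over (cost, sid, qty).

Part ⋈ Supplier (natural join on city): {(BOS, 11, 35, 26, 33), (BOS, 17, 19, 26, 33), (BOS, 27, 40, 26, 33), (BOS, 37, 21, 26, 33), (BOS, 9, 19, 26, 33), (NYC, 21, 5, 13, 36), (NYC, 21, 5, 3, 5), (NYC, 21, 5, 31, 31), (NYC, 32, 17, 13, 36), (NYC, 32, 17, 3, 5), (NYC, 32, 17, 31, 31)}
(Part ⋈ Supplier) ⋈ Order (natural join on pid): {(BOS, 11, 35, 26, 33, Argo), (BOS, 11, 35, 26, 33, Delta), (BOS, 11, 35, 26, 33, Vega), (BOS, 17, 19, 26, 33, Argo), (BOS, 17, 19, 26, 33, Delta), (BOS, 17, 19, 26, 33, Vega), (BOS, 27, 40, 26, 33, Argo), (BOS, 27, 40, 26, 33, Delta), (BOS, 27, 40, 26, 33, Vega), (BOS, 37, 21, 26, 33, Argo), (BOS, 37, 21, 26, 33, Delta), (BOS, 37, 21, 26, 33, Vega), (BOS, 9, 19, 26, 33, Argo), (BOS, 9, 19, 26, 33, Delta), (BOS, 9, 19, 26, 33, Vega), (NYC, 21, 5, 13, 36, Vega), (NYC, 21, 5, 3, 5, Lyra), (NYC, 21, 5, 31, 31, Lyra), (NYC, 32, 17, 13, 36, Vega), (NYC, 32, 17, 3, 5, Lyra), (NYC, 32, 17, 31, 31, Lyra)}
Projecting to cost, sid, qty (10 duplicate(s) eliminated): {(17, 31, 32), (17, 36, 32), (17, 5, 32), (19, 33, 17), (19, 33, 9), (21, 33, 37), (35, 33, 11), (40, 33, 27), (5, 31, 21), (5, 36, 21), (5, 5, 21)}
σ[sid != 33]: keep tuples satisfying sid != 33 → {(17, 31, 32), (17, 36, 32), (17, 5, 32), (5, 31, 21), (5, 36, 21), (5, 5, 21)}

{(17, 31, 32), (17, 36, 32), (17, 5, 32), (5, 31, 21), (5, 36, 21), (5, 5, 21)}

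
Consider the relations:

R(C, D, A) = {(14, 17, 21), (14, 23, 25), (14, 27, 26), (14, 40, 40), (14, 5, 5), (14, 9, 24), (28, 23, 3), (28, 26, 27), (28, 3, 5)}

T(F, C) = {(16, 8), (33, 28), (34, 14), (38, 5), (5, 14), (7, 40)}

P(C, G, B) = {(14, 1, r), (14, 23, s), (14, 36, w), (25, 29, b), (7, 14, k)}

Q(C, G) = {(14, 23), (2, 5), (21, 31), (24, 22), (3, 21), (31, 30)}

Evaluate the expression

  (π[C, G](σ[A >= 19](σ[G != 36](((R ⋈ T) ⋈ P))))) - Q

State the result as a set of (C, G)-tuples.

R ⋈ T (natural join on C): {(14, 17, 21, 34), (14, 17, 21, 5), (14, 23, 25, 34), (14, 23, 25, 5), (14, 27, 26, 34), (14, 27, 26, 5), (14, 40, 40, 34), (14, 40, 40, 5), (14, 5, 5, 34), (14, 5, 5, 5), (14, 9, 24, 34), (14, 9, 24, 5), (28, 23, 3, 33), (28, 26, 27, 33), (28, 3, 5, 33)}
(R ⋈ T) ⋈ P (natural join on C): {(14, 17, 21, 34, 1, r), (14, 17, 21, 34, 23, s), (14, 17, 21, 34, 36, w), (14, 17, 21, 5, 1, r), (14, 17, 21, 5, 23, s), (14, 17, 21, 5, 36, w), (14, 23, 25, 34, 1, r), (14, 23, 25, 34, 23, s), (14, 23, 25, 34, 36, w), (14, 23, 25, 5, 1, r), (14, 23, 25, 5, 23, s), (14, 23, 25, 5, 36, w), (14, 27, 26, 34, 1, r), (14, 27, 26, 34, 23, s), (14, 27, 26, 34, 36, w), (14, 27, 26, 5, 1, r), (14, 27, 26, 5, 23, s), (14, 27, 26, 5, 36, w), (14, 40, 40, 34, 1, r), (14, 40, 40, 34, 23, s), (14, 40, 40, 34, 36, w), (14, 40, 40, 5, 1, r), (14, 40, 40, 5, 23, s), (14, 40, 40, 5, 36, w), (14, 5, 5, 34, 1, r), (14, 5, 5, 34, 23, s), (14, 5, 5, 34, 36, w), (14, 5, 5, 5, 1, r), (14, 5, 5, 5, 23, s), (14, 5, 5, 5, 36, w), (14, 9, 24, 34, 1, r), (14, 9, 24, 34, 23, s), (14, 9, 24, 34, 36, w), (14, 9, 24, 5, 1, r), (14, 9, 24, 5, 23, s), (14, 9, 24, 5, 36, w)}
Filtering on G != 36 leaves {(14, 17, 21, 34, 1, r), (14, 17, 21, 34, 23, s), (14, 17, 21, 5, 1, r), (14, 17, 21, 5, 23, s), (14, 23, 25, 34, 1, r), (14, 23, 25, 34, 23, s), (14, 23, 25, 5, 1, r), (14, 23, 25, 5, 23, s), (14, 27, 26, 34, 1, r), (14, 27, 26, 34, 23, s), (14, 27, 26, 5, 1, r), (14, 27, 26, 5, 23, s), (14, 40, 40, 34, 1, r), (14, 40, 40, 34, 23, s), (14, 40, 40, 5, 1, r), (14, 40, 40, 5, 23, s), (14, 5, 5, 34, 1, r), (14, 5, 5, 34, 23, s), (14, 5, 5, 5, 1, r), (14, 5, 5, 5, 23, s), (14, 9, 24, 34, 1, r), (14, 9, 24, 34, 23, s), (14, 9, 24, 5, 1, r), (14, 9, 24, 5, 23, s)}.
Filtering on A >= 19 leaves {(14, 17, 21, 34, 1, r), (14, 17, 21, 34, 23, s), (14, 17, 21, 5, 1, r), (14, 17, 21, 5, 23, s), (14, 23, 25, 34, 1, r), (14, 23, 25, 34, 23, s), (14, 23, 25, 5, 1, r), (14, 23, 25, 5, 23, s), (14, 27, 26, 34, 1, r), (14, 27, 26, 34, 23, s), (14, 27, 26, 5, 1, r), (14, 27, 26, 5, 23, s), (14, 40, 40, 34, 1, r), (14, 40, 40, 34, 23, s), (14, 40, 40, 5, 1, r), (14, 40, 40, 5, 23, s), (14, 9, 24, 34, 1, r), (14, 9, 24, 34, 23, s), (14, 9, 24, 5, 1, r), (14, 9, 24, 5, 23, s)}.
π_{C, G} gives {(14, 1), (14, 23)} (18 duplicate(s) eliminated).
Set difference of the two operands is {(14, 1)}.

{(14, 1)}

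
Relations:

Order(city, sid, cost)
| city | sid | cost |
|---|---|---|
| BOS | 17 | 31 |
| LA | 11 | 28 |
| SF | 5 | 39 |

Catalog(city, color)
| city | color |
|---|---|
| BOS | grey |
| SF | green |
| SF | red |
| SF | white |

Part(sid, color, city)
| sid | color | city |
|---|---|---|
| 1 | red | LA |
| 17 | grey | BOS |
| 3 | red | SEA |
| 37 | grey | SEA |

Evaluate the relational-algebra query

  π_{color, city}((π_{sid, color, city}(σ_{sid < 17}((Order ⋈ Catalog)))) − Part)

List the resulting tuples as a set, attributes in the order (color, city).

{(green, SF), (red, SF), (white, SF)}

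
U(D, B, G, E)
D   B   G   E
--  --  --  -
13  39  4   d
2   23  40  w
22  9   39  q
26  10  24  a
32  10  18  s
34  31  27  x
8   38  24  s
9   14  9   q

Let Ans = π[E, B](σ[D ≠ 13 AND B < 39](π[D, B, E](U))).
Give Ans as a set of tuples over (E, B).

{(a, 10), (q, 14), (q, 9), (s, 10), (s, 38), (w, 23), (x, 31)}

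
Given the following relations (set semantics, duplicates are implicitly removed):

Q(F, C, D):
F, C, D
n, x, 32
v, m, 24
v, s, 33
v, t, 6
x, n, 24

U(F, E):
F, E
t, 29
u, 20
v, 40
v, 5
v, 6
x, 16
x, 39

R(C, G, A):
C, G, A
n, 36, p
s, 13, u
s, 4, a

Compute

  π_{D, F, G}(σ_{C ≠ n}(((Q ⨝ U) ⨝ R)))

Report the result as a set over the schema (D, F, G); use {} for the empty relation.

{(33, v, 13), (33, v, 4)}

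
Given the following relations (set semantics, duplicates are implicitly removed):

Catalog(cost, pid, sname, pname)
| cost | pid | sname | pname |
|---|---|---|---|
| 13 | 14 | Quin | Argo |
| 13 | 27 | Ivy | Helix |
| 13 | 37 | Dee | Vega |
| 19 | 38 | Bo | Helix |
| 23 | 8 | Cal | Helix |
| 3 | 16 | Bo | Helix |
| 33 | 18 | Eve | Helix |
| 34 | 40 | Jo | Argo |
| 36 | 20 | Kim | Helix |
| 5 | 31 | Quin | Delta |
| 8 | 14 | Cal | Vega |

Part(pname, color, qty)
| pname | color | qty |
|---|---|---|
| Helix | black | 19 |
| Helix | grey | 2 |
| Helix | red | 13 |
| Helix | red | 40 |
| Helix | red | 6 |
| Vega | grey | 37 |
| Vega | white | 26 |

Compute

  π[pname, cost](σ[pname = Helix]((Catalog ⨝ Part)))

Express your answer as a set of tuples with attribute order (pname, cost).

{(Helix, 13), (Helix, 19), (Helix, 23), (Helix, 3), (Helix, 33), (Helix, 36)}

Natural join on pname: {(13, 27, Ivy, Helix, black, 19), (13, 27, Ivy, Helix, grey, 2), (13, 27, Ivy, Helix, red, 13), (13, 27, Ivy, Helix, red, 40), (13, 27, Ivy, Helix, red, 6), (13, 37, Dee, Vega, grey, 37), (13, 37, Dee, Vega, white, 26), (19, 38, Bo, Helix, black, 19), (19, 38, Bo, Helix, grey, 2), (19, 38, Bo, Helix, red, 13), (19, 38, Bo, Helix, red, 40), (19, 38, Bo, Helix, red, 6), (23, 8, Cal, Helix, black, 19), (23, 8, Cal, Helix, grey, 2), (23, 8, Cal, Helix, red, 13), (23, 8, Cal, Helix, red, 40), (23, 8, Cal, Helix, red, 6), (3, 16, Bo, Helix, black, 19), (3, 16, Bo, Helix, grey, 2), (3, 16, Bo, Helix, red, 13), (3, 16, Bo, Helix, red, 40), (3, 16, Bo, Helix, red, 6), (33, 18, Eve, Helix, black, 19), (33, 18, Eve, Helix, grey, 2), (33, 18, Eve, Helix, red, 13), (33, 18, Eve, Helix, red, 40), (33, 18, Eve, Helix, red, 6), (36, 20, Kim, Helix, black, 19), (36, 20, Kim, Helix, grey, 2), (36, 20, Kim, Helix, red, 13), (36, 20, Kim, Helix, red, 40), (36, 20, Kim, Helix, red, 6), (8, 14, Cal, Vega, grey, 37), (8, 14, Cal, Vega, white, 26)}
Selection pname = Helix: {(13, 27, Ivy, Helix, black, 19), (13, 27, Ivy, Helix, grey, 2), (13, 27, Ivy, Helix, red, 13), (13, 27, Ivy, Helix, red, 40), (13, 27, Ivy, Helix, red, 6), (19, 38, Bo, Helix, black, 19), (19, 38, Bo, Helix, grey, 2), (19, 38, Bo, Helix, red, 13), (19, 38, Bo, Helix, red, 40), (19, 38, Bo, Helix, red, 6), (23, 8, Cal, Helix, black, 19), (23, 8, Cal, Helix, grey, 2), (23, 8, Cal, Helix, red, 13), (23, 8, Cal, Helix, red, 40), (23, 8, Cal, Helix, red, 6), (3, 16, Bo, Helix, black, 19), (3, 16, Bo, Helix, grey, 2), (3, 16, Bo, Helix, red, 13), (3, 16, Bo, Helix, red, 40), (3, 16, Bo, Helix, red, 6), (33, 18, Eve, Helix, black, 19), (33, 18, Eve, Helix, grey, 2), (33, 18, Eve, Helix, red, 13), (33, 18, Eve, Helix, red, 40), (33, 18, Eve, Helix, red, 6), (36, 20, Kim, Helix, black, 19), (36, 20, Kim, Helix, grey, 2), (36, 20, Kim, Helix, red, 13), (36, 20, Kim, Helix, red, 40), (36, 20, Kim, Helix, red, 6)}
Keep only column(s) pname, cost (24 duplicate(s) eliminated): {(Helix, 13), (Helix, 19), (Helix, 23), (Helix, 3), (Helix, 33), (Helix, 36)}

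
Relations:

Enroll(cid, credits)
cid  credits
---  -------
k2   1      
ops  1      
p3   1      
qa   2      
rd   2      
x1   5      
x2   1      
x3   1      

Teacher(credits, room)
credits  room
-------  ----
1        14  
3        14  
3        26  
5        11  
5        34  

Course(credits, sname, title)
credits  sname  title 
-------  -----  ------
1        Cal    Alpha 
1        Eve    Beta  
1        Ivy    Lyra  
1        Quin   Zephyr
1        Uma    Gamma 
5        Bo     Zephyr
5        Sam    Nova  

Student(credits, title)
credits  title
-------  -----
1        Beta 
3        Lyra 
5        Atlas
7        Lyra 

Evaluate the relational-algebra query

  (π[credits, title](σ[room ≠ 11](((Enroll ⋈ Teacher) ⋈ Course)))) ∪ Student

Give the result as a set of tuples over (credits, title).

{(1, Alpha), (1, Beta), (1, Gamma), (1, Lyra), (1, Zephyr), (3, Lyra), (5, Atlas), (5, Nova), (5, Zephyr), (7, Lyra)}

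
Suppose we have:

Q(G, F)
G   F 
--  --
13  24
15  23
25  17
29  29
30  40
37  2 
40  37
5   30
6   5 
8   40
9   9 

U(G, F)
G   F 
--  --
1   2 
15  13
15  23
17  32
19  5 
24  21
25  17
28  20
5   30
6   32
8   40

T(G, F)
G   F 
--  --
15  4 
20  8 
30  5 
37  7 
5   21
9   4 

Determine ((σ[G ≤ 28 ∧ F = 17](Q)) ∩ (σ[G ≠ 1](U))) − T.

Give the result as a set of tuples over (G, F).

σ[G ≤ 28 ∧ F = 17]: keep tuples satisfying G ≤ 28 ∧ F = 17 → {(25, 17)}
σ[G ≠ 1]: keep tuples satisfying G ≠ 1 → {(15, 13), (15, 23), (17, 32), (19, 5), (24, 21), (25, 17), (28, 20), (5, 30), (6, 32), (8, 40)}
Intersection: {(25, 17)} with {(15, 13), (15, 23), (17, 32), (19, 5), (24, 21), (25, 17), (28, 20), (5, 30), (6, 32), (8, 40)} → {(25, 17)}
Difference: {(25, 17)} with {(15, 4), (20, 8), (30, 5), (37, 7), (5, 21), (9, 4)} → {(25, 17)}

{(25, 17)}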